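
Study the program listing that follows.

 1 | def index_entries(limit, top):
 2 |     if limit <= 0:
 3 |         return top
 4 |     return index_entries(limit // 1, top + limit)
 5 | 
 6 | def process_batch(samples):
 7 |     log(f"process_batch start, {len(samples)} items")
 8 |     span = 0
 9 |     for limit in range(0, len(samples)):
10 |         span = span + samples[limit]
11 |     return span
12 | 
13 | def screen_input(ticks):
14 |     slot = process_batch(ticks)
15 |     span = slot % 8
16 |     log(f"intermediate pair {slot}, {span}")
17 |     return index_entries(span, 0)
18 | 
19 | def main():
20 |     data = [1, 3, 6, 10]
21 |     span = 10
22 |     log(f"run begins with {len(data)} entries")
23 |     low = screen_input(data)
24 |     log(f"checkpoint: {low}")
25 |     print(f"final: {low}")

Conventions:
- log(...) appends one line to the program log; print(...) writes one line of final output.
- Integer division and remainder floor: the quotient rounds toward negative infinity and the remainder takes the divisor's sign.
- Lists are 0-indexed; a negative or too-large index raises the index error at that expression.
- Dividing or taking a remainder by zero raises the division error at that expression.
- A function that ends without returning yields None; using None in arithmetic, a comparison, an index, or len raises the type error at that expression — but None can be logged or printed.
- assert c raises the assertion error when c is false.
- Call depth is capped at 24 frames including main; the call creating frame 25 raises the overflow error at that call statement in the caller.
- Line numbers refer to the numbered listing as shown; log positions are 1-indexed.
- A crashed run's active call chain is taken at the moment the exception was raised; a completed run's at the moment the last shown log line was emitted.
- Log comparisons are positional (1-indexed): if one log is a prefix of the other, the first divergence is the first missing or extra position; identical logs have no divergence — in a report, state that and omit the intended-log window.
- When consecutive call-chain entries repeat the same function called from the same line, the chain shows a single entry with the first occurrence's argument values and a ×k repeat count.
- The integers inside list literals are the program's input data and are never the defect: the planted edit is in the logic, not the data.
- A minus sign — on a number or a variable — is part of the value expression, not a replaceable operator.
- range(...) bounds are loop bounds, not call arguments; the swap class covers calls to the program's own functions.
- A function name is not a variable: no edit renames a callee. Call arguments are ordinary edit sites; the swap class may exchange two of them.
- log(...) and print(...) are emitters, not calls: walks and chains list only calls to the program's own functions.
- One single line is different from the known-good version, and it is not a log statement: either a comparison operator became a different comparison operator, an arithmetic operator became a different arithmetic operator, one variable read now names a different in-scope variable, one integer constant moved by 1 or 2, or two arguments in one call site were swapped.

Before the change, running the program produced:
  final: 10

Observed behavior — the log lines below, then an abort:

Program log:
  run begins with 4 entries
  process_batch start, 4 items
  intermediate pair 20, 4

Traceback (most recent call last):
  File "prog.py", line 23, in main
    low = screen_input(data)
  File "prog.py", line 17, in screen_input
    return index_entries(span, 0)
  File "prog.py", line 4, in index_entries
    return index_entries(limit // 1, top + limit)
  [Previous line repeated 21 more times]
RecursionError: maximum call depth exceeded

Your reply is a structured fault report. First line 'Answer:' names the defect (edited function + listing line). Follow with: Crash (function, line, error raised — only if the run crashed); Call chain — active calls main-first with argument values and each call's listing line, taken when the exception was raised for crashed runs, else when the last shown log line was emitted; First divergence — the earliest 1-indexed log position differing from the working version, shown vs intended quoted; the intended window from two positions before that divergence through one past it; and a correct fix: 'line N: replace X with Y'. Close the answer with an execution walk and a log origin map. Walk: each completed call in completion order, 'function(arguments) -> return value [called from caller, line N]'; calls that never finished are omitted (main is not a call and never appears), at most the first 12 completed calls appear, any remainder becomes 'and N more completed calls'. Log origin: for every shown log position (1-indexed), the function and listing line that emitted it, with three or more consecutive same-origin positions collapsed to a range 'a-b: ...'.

Answer: the defect is in index_entries at line 4.
Core observation: The log ends early — 3 lines, where the working version next logs 'checkpoint: 10'.
Crash: index_entries, line 4, RecursionError.
Call chain: main -> screen_input([1, 3, 6, 10]) (called at line 23) -> index_entries(4, 0) (called at line 17) -> index_entries(4, 4) (called at line 4) ×21.
First divergence: position 4 — the faulty run's log ends after 3 lines; the working version continues with 'checkpoint: 10'.
Intended log window:
  2: process_batch start, 4 items
  3: intermediate pair 20, 4
  4: checkpoint: 10
Execution walk:
  process_batch([1, 3, 6, 10]) -> 20  [called from screen_input, line 14]
Log origin:
  1: from main, line 22
  2: from process_batch, line 7
  3: from screen_input, line 16
A correct fix: line 4: replace `//` with `-`.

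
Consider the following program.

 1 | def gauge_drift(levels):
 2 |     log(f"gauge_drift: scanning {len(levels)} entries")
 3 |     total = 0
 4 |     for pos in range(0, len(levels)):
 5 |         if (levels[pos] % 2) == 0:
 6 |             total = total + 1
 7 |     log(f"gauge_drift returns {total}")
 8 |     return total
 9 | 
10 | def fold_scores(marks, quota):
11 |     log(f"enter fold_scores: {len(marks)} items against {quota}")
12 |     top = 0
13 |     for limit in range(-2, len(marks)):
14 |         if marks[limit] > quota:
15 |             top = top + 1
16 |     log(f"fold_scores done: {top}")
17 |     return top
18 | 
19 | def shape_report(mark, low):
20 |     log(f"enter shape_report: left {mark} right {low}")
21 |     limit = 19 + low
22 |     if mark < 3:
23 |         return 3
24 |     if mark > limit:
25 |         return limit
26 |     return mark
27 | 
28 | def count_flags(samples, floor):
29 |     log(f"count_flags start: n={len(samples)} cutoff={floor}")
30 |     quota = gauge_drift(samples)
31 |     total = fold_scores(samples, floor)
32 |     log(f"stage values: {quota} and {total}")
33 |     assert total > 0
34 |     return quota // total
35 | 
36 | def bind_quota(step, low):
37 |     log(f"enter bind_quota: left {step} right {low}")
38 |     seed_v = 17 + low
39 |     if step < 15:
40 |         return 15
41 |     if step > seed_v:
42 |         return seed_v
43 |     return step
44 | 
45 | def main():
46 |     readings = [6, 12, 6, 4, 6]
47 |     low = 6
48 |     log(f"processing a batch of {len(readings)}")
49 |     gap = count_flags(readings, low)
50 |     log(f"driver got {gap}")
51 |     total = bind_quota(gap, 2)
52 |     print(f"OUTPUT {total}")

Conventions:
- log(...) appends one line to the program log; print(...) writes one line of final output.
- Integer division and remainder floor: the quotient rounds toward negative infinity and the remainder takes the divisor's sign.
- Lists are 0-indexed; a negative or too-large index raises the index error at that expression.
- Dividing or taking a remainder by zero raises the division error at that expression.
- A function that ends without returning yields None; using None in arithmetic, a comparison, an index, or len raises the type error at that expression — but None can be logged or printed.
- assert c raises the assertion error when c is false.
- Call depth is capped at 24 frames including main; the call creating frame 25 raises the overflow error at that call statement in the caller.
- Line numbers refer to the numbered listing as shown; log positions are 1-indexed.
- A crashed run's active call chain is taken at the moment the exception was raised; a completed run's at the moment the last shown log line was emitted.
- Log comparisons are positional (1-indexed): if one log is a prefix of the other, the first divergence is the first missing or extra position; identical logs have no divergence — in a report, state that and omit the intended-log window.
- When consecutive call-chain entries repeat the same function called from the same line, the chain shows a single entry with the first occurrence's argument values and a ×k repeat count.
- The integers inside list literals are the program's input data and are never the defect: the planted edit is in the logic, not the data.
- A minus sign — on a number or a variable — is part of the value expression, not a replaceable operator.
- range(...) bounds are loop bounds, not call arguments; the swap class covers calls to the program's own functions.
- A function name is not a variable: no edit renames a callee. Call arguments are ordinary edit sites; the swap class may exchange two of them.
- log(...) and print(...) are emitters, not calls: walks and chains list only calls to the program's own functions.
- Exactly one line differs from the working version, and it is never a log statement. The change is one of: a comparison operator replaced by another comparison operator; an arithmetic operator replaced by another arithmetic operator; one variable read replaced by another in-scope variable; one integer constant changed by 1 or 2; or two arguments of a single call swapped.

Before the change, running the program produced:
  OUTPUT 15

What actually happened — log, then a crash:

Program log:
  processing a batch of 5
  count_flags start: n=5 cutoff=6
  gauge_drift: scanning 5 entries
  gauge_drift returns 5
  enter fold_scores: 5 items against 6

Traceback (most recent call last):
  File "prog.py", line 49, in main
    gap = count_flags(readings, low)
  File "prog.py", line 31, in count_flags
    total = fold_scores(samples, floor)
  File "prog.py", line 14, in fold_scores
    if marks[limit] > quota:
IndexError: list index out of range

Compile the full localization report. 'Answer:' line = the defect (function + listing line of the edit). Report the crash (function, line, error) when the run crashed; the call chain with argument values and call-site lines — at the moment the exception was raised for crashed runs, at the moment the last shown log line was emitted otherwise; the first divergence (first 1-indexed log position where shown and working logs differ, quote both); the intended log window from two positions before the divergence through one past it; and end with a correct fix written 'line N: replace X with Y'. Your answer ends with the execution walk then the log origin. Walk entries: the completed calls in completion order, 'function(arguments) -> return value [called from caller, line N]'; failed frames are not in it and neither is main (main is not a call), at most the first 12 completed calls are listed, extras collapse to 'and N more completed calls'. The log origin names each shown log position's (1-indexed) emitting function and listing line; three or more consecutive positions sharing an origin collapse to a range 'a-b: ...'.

Answer: the defect is in fold_scores at line 13.
The tell: The log ends early — 5 lines, where the working version next logs 'fold_scores done: 1'.
Crash: fold_scores, line 14, IndexError.
Call chain: main -> count_flags([6, 12, 6, 4, 6], 6) (called at line 49) -> fold_scores([6, 12, 6, 4, 6], 6) (called at line 31).
First divergence: position 6 — after 5 matching lines the faulty run goes silent; intended next line 'fold_scores done: 1'.
Intended log window:
  4: gauge_drift returns 5
  5: enter fold_scores: 5 items against 6
  6: fold_scores done: 1
  7: stage values: 5 and 1
Execution walk:
  gauge_drift([6, 12, 6, 4, 6]) -> 5  [called from count_flags, line 30]
Log line origins:
  1: logged in main at line 48
  2: logged in count_flags at line 29
  3: logged in gauge_drift at line 2
  4: logged in gauge_drift at line 7
  5: logged in fold_scores at line 11
A correct fix: line 13: replace `-2` with `0`.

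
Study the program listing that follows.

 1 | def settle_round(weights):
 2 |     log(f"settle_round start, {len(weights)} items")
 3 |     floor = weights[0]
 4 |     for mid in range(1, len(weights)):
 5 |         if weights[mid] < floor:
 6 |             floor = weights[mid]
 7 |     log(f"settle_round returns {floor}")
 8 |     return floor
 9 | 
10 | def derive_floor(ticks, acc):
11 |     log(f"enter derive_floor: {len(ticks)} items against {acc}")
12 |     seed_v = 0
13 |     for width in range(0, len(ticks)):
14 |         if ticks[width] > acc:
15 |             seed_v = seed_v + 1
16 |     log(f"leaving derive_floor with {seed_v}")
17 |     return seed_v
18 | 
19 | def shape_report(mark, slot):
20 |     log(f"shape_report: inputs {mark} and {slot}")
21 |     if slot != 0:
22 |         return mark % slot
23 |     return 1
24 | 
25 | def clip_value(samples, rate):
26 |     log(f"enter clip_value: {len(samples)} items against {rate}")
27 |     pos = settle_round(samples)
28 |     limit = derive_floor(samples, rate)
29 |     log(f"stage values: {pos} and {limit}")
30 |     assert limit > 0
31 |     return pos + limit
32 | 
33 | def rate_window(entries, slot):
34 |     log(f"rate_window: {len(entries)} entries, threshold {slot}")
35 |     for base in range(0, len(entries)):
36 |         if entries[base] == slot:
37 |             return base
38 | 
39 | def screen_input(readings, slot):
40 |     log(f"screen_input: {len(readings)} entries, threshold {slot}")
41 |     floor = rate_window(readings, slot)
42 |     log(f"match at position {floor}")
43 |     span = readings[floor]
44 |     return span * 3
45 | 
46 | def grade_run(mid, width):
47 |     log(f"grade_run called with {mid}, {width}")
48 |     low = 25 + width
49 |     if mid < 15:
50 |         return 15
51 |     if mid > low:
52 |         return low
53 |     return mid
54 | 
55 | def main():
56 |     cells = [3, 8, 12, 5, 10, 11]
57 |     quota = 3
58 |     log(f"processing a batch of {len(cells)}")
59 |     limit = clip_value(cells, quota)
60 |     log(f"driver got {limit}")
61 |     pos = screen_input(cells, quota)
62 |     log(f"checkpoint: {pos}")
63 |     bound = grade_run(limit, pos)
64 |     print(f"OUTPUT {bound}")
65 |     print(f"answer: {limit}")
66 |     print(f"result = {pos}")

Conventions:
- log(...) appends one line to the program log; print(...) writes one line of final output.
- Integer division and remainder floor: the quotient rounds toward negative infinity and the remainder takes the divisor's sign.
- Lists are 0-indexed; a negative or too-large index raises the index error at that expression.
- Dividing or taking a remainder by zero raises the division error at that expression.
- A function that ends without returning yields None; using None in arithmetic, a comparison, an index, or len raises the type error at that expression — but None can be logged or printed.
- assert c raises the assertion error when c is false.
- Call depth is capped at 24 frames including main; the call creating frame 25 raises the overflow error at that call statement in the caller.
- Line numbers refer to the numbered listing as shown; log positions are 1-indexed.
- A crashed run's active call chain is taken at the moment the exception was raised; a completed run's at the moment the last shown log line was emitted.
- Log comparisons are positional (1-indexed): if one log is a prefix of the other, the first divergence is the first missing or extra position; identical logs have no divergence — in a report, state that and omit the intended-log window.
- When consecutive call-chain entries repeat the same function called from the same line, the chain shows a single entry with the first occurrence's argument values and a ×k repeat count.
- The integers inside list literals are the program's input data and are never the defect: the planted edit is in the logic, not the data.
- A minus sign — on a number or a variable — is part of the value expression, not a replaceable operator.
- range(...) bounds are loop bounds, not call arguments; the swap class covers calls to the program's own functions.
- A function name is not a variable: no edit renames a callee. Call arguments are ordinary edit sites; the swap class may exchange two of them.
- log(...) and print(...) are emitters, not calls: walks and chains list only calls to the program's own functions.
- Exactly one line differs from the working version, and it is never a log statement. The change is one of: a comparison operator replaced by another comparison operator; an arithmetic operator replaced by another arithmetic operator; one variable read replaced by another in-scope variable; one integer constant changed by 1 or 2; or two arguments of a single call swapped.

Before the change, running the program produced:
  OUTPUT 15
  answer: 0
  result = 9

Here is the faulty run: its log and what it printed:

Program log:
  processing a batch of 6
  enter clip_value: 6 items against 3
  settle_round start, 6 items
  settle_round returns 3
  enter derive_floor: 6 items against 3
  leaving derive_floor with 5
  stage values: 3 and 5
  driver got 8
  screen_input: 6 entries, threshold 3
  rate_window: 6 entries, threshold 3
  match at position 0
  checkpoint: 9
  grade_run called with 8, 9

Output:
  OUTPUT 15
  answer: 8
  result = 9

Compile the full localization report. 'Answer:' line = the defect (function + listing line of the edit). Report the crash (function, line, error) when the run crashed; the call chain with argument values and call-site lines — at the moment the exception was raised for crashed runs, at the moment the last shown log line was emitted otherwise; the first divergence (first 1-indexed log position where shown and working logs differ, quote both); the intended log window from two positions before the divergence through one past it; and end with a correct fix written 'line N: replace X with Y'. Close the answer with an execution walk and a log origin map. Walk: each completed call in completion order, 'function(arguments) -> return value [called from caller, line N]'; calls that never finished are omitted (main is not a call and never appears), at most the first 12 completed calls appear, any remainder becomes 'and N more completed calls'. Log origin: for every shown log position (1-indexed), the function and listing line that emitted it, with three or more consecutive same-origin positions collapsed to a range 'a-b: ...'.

Answer: the defect is in clip_value at line 31.
Key fact: Everything matches until log position 8, which reads 'driver got 8' in place of 'driver got 0'.
Call chain: main -> grade_run(8, 9) (called at line 63).
First divergence: position 8 — shown 'driver got 8', intended 'driver got 0'.
Intended log window:
  6: leaving derive_floor with 5
  7: stage values: 3 and 5
  8: driver got 0
  9: screen_input: 6 entries, threshold 3
Execution walk:
  settle_round([3, 8, 12, 5, 10, 11]) -> 3  [called from clip_value, line 27]
  derive_floor([3, 8, 12, 5, 10, 11], 3) -> 5  [called from clip_value, line 28]
  clip_value([3, 8, 12, 5, 10, 11], 3) -> 8  [called from main, line 59]
  rate_window([3, 8, 12, 5, 10, 11], 3) -> 0  [called from screen_input, line 41]
  screen_input([3, 8, 12, 5, 10, 11], 3) -> 9  [called from main, line 61]
  grade_run(8, 9) -> 15  [called from main, line 63]
Log line origins:
  1: from main, line 58
  2: from clip_value, line 26
  3: from settle_round, line 2
  4: from settle_round, line 7
  5: from derive_floor, line 11
  6: from derive_floor, line 16
  7: from clip_value, line 29
  8: from main, line 60
  9: from screen_input, line 40
  10: from rate_window, line 34
  11: from screen_input, line 42
  12: from main, line 62
  13: from grade_run, line 47
A correct fix: line 31: replace `+` with `//`.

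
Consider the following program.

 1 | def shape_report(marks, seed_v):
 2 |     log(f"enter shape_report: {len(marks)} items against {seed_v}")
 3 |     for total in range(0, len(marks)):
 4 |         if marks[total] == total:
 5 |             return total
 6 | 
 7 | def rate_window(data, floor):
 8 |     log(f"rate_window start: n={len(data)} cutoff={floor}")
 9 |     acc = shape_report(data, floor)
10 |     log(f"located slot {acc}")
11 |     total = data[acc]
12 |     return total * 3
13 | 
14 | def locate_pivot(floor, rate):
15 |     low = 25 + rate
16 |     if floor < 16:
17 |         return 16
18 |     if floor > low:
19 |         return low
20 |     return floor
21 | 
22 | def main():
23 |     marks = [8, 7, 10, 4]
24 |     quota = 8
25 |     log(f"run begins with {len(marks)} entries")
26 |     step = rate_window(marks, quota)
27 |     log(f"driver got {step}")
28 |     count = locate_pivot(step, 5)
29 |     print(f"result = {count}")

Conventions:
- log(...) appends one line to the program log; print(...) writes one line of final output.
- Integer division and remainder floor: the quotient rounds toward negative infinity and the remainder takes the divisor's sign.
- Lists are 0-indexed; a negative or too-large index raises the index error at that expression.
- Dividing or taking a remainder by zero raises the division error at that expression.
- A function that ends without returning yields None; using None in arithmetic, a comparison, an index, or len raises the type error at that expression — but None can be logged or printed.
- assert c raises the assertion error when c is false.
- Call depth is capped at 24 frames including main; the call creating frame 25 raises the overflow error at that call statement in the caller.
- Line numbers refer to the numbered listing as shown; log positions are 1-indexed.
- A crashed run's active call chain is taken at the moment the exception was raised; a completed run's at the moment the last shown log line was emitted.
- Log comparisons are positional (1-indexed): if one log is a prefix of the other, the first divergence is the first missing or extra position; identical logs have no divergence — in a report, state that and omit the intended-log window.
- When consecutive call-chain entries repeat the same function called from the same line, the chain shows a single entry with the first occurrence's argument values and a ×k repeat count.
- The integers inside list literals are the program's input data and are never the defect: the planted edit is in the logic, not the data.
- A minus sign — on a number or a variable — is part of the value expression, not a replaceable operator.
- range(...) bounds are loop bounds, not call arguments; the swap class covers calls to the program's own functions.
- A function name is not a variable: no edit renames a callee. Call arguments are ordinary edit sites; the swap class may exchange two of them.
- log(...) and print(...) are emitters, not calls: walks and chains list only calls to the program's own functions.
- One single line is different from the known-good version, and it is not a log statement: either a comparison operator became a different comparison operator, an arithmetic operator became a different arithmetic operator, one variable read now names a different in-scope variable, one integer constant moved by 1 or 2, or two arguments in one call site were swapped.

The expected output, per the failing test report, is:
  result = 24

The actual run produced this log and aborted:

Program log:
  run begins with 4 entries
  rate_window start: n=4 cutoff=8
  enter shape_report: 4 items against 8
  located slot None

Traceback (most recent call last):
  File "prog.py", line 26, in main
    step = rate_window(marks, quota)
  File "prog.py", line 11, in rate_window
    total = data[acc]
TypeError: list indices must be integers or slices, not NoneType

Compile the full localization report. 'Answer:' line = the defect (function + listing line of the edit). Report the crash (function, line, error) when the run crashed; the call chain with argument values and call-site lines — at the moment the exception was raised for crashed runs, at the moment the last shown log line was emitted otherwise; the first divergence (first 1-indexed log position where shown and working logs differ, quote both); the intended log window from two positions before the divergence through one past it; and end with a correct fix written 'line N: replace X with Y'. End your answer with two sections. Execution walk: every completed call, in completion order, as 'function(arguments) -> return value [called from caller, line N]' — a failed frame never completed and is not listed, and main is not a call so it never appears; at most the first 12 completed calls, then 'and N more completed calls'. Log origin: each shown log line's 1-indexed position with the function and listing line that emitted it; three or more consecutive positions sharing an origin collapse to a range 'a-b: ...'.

Answer: the defect is in shape_report at line 4.
The tell: Everything matches until log position 4, which reads 'located slot None' in place of 'located slot 0'.
Crash: rate_window, line 11, TypeError.
Call chain: main -> rate_window([8, 7, 10, 4], 8) (called at line 26).
First divergence: position 4 — the shown line 'located slot None' should read 'located slot 0'.
Intended log window:
  2: rate_window start: n=4 cutoff=8
  3: enter shape_report: 4 items against 8
  4: located slot 0
  5: driver got 24
Execution walk:
  shape_report([8, 7, 10, 4], 8) -> None  [called from rate_window, line 9]
Log line origins:
  1: from main, line 25
  2: from rate_window, line 8
  3: from shape_report, line 2
  4: from rate_window, line 10
A correct fix: line 4: replace `marks[total] == total` with `marks[total] == seed_v`.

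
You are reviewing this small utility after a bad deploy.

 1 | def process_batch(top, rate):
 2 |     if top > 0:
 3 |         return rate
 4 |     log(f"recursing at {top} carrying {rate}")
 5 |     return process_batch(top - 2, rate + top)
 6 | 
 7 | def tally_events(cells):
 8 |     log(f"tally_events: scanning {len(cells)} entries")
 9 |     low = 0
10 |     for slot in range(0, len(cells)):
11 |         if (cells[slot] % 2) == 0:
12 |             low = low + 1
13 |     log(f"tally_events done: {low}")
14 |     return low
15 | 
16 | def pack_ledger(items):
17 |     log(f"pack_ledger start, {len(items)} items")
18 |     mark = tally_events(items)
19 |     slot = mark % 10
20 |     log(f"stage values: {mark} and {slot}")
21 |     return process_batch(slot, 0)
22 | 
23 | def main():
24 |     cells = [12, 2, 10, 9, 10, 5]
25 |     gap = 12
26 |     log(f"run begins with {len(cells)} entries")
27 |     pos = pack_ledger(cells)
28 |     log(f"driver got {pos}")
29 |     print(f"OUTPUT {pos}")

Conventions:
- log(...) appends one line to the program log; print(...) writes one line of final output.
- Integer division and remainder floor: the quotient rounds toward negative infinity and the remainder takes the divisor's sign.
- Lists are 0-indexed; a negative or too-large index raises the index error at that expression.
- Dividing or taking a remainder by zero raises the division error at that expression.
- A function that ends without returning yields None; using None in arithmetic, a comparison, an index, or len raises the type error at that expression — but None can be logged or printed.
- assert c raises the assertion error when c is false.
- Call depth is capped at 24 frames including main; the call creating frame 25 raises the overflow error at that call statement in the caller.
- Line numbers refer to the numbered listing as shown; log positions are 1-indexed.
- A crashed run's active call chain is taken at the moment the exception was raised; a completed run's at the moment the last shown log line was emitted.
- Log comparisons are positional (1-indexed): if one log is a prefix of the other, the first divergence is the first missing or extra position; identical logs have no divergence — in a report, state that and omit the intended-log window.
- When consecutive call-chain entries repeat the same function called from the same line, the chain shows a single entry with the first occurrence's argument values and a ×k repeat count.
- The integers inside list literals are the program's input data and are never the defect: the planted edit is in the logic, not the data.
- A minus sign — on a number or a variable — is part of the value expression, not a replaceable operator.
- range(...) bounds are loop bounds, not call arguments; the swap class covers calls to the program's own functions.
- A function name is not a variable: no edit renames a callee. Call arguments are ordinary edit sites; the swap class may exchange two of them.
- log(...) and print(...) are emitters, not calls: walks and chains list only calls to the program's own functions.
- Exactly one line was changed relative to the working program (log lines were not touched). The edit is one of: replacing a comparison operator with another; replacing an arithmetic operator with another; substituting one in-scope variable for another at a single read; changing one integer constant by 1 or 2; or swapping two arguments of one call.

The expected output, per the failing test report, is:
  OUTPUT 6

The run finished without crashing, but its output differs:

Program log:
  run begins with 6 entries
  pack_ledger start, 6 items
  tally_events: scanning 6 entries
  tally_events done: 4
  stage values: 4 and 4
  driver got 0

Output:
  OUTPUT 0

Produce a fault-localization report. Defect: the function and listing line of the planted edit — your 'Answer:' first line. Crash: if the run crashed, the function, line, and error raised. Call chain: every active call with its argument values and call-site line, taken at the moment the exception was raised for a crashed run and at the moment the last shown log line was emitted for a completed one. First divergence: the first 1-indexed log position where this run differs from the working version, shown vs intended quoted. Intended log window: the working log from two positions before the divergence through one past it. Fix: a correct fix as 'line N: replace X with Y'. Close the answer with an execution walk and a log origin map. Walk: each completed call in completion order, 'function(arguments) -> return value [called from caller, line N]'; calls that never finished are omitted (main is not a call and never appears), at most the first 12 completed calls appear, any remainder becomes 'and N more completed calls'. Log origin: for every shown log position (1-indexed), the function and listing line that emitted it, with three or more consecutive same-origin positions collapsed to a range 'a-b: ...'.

Answer: the defect is in process_batch at line 2.
Core observation: The log first diverges at position 6: the faulty run prints 'driver got 0' where the working version prints 'recursing at 4 carrying 0'.
Call chain: main.
First divergence: at position 6 the run shows 'driver got 0' where the working version logs 'recursing at 4 carrying 0'.
Intended log window:
  4: tally_events done: 4
  5: stage values: 4 and 4
  6: recursing at 4 carrying 0
  7: recursing at 2 carrying 4
Execution walk:
  tally_events([12, 2, 10, 9, 10, 5]) -> 4  [called from pack_ledger, line 18]
  process_batch(4, 0) -> 0  [called from pack_ledger, line 21]
  pack_ledger([12, 2, 10, 9, 10, 5]) -> 0  [called from main, line 27]
Log origins:
  1: emitted by main (line 26)
  2: emitted by pack_ledger (line 17)
  3: emitted by tally_events (line 8)
  4: emitted by tally_events (line 13)
  5: emitted by pack_ledger (line 20)
  6: emitted by main (line 28)
A correct fix: line 2: replace `>` with `<=`.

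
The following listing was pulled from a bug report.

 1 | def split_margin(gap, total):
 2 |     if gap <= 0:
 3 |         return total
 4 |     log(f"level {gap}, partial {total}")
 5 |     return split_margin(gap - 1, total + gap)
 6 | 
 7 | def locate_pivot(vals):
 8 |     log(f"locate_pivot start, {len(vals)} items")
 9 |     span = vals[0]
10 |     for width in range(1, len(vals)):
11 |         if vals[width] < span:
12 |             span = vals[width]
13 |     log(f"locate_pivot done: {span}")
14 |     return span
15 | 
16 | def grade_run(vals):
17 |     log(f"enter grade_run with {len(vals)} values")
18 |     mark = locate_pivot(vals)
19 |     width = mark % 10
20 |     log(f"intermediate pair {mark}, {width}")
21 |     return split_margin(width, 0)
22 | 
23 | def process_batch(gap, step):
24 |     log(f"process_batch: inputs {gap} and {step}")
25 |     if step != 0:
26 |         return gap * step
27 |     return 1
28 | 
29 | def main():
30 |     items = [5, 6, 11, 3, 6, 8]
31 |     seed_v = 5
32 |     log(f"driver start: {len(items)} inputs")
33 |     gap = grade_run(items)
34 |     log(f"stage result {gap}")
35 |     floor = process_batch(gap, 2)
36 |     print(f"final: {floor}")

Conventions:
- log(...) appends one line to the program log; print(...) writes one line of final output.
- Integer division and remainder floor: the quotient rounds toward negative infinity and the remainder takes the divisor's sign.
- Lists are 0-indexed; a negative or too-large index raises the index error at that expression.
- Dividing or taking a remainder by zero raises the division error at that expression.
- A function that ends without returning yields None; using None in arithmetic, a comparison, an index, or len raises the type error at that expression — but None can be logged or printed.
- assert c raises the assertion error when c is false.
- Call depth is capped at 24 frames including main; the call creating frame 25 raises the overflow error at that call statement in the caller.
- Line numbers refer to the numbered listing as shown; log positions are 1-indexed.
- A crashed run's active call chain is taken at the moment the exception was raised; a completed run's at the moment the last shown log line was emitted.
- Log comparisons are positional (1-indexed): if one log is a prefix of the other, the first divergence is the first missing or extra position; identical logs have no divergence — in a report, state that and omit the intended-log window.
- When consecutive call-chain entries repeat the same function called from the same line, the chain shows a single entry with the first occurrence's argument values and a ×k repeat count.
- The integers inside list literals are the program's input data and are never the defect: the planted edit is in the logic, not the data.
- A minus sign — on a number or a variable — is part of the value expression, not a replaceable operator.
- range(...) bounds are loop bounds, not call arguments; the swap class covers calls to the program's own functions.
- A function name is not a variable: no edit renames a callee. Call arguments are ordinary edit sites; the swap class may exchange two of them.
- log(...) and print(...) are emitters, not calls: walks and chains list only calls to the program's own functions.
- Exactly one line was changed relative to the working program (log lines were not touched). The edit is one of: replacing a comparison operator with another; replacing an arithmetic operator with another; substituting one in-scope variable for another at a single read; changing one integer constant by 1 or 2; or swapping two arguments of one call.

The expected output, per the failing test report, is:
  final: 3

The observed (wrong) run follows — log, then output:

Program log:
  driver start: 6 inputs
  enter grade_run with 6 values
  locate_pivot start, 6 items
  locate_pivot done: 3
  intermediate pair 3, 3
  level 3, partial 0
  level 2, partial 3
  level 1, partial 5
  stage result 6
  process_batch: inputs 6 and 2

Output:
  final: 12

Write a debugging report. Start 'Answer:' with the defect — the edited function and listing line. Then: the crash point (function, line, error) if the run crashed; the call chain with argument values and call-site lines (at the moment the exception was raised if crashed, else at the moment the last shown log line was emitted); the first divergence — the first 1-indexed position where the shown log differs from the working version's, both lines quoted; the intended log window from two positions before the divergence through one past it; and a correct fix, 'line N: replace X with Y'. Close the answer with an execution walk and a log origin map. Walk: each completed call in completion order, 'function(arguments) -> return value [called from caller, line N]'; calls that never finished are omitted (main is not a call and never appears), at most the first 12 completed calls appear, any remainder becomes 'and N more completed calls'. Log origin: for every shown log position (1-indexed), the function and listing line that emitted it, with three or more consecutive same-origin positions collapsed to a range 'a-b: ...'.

Answer: the defect is in process_batch at line 26.
Key observation: The two runs log identically and part ways only at the printed values.
Call chain: main -> process_batch(6, 2) (called at line 35).
First divergence: none (the log streams are identical).
Execution walk:
  locate_pivot([5, 6, 11, 3, 6, 8]) -> 3  [called from grade_run, line 18]
  split_margin(0, 6) -> 6  [called from split_margin, line 5]
  split_margin(1, 5) -> 6  [called from split_margin, line 5]
  split_margin(2, 3) -> 6  [called from split_margin, line 5]
  split_margin(3, 0) -> 6  [called from grade_run, line 21]
  grade_run([5, 6, 11, 3, 6, 8]) -> 6  [called from main, line 33]
  process_batch(6, 2) -> 12  [called from main, line 35]
Log origin:
  1: emitted by main (line 32)
  2: emitted by grade_run (line 17)
  3: emitted by locate_pivot (line 8)
  4: emitted by locate_pivot (line 13)
  5: emitted by grade_run (line 20)
  6-8: emitted by split_margin (line 4)
  9: emitted by main (line 34)
  10: emitted by process_batch (line 24)
A correct fix: line 26: replace `*` with `//`.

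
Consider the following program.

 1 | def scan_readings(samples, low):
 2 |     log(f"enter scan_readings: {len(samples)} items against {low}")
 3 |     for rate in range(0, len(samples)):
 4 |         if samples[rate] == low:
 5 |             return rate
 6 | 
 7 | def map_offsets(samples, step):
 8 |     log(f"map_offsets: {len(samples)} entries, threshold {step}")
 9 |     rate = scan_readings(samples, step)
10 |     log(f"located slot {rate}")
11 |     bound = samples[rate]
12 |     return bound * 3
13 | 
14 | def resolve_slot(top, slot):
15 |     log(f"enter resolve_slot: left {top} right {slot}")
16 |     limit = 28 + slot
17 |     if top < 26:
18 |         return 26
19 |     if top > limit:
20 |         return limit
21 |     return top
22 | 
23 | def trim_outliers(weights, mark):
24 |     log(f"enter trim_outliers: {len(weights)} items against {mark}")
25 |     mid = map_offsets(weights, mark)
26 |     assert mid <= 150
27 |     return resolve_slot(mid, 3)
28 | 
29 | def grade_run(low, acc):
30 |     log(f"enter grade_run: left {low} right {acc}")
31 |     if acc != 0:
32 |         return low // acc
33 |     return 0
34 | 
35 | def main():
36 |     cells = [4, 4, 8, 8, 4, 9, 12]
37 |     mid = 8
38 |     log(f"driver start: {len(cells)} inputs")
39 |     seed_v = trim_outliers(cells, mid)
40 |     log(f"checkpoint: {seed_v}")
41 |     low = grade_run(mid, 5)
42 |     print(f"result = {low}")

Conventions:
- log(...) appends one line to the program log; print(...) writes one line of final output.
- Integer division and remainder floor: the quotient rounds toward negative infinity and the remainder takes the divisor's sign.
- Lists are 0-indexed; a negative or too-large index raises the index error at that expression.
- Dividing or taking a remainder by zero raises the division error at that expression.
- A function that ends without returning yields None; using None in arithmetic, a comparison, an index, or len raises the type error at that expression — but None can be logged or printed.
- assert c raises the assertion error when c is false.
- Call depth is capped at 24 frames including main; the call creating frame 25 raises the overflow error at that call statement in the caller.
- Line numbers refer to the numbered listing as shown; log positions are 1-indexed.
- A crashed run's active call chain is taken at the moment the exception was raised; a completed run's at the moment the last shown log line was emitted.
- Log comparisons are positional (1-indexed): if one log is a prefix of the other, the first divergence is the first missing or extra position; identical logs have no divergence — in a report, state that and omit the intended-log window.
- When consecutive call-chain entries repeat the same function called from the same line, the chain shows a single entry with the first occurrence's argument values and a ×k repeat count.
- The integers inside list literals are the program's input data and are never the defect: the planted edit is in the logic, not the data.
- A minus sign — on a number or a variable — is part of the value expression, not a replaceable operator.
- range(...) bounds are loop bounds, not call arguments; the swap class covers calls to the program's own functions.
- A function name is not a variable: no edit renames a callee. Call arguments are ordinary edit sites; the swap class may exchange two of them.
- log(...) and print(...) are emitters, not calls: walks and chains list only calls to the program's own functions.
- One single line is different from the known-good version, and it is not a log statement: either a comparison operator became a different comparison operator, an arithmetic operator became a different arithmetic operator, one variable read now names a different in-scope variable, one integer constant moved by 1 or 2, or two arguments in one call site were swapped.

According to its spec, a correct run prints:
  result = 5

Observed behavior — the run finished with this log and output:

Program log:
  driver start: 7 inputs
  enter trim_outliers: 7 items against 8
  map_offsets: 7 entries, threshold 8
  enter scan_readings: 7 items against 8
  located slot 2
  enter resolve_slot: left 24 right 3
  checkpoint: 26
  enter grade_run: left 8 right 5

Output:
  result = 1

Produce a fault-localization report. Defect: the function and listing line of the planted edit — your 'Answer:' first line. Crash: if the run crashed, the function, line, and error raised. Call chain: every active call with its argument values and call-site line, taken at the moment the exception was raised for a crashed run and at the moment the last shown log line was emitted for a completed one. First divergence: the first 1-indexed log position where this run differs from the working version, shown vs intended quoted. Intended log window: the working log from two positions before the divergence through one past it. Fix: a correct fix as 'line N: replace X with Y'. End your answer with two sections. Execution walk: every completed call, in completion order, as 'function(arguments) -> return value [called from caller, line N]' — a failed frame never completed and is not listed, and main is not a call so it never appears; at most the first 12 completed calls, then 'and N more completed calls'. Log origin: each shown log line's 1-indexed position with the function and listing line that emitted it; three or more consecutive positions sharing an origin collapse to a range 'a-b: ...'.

Answer: the defect is in main at line 41.
Core observation: Position 8 is the first bad log line: 'enter grade_run: left 8 right 5' should read 'enter grade_run: left 26 right 5'.
Call chain: main -> grade_run(8, 5) (called at line 41).
First divergence: at position 8 the run shows 'enter grade_run: left 8 right 5' where the working version logs 'enter grade_run: left 26 right 5'.
Intended log window:
  6: enter resolve_slot: left 24 right 3
  7: checkpoint: 26
  8: enter grade_run: left 26 right 5
Execution walk:
  scan_readings([4, 4, 8, 8, 4, 9, 12], 8) -> 2  [called from map_offsets, line 9]
  map_offsets([4, 4, 8, 8, 4, 9, 12], 8) -> 24  [called from trim_outliers, line 25]
  resolve_slot(24, 3) -> 26  [called from trim_outliers, line 27]
  trim_outliers([4, 4, 8, 8, 4, 9, 12], 8) -> 26  [called from main, line 39]
  grade_run(8, 5) -> 1  [called from main, line 41]
Origin of each log line:
  1: from main, line 38
  2: from trim_outliers, line 24
  3: from map_offsets, line 8
  4: from scan_readings, line 2
  5: from map_offsets, line 10
  6: from resolve_slot, line 15
  7: from main, line 40
  8: from grade_run, line 30
A correct fix: line 41: replace `mid` with `seed_v`.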